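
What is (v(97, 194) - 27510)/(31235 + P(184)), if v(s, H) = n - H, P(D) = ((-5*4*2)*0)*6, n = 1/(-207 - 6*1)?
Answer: -5900953/6653055 ≈ -0.88695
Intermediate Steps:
n = -1/213 (n = 1/(-207 - 6) = 1/(-213) = -1/213 ≈ -0.0046948)
P(D) = 0 (P(D) = (-20*2*0)*6 = -40*0*6 = 0*6 = 0)
v(s, H) = -1/213 - H
(v(97, 194) - 27510)/(31235 + P(184)) = ((-1/213 - 1*194) - 27510)/(31235 + 0) = ((-1/213 - 194) - 27510)/31235 = (-41323/213 - 27510)*(1/31235) = -5900953/213*1/31235 = -5900953/6653055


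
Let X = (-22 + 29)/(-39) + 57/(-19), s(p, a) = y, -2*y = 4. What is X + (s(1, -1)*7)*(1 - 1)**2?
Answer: -124/39 ≈ -3.1795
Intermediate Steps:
y = -2 (y = -1/2*4 = -2)
s(p, a) = -2
X = -124/39 (X = 7*(-1/39) + 57*(-1/19) = -7/39 - 3 = -124/39 ≈ -3.1795)
X + (s(1, -1)*7)*(1 - 1)**2 = -124/39 + (-2*7)*(1 - 1)**2 = -124/39 - 14*0**2 = -124/39 - 14*0 = -124/39 + 0 = -124/39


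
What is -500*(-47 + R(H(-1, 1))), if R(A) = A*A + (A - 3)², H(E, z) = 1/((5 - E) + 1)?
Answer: 951000/49 ≈ 19408.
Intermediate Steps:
H(E, z) = 1/(6 - E)
R(A) = A² + (-3 + A)²
-500*(-47 + R(H(-1, 1))) = -500*(-47 + ((-1/(-6 - 1))² + (-3 - 1/(-6 - 1))²)) = -500*(-47 + ((-1/(-7))² + (-3 - 1/(-7))²)) = -500*(-47 + ((-1*(-⅐))² + (-3 - 1*(-⅐))²)) = -500*(-47 + ((⅐)² + (-3 + ⅐)²)) = -500*(-47 + (1/49 + (-20/7)²)) = -500*(-47 + (1/49 + 400/49)) = -500*(-47 + 401/49) = -500*(-1902/49) = 951000/49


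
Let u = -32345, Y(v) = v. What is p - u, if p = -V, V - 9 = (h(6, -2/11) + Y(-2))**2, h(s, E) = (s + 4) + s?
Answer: 32140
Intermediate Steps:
h(s, E) = 4 + 2*s (h(s, E) = (4 + s) + s = 4 + 2*s)
V = 205 (V = 9 + ((4 + 2*6) - 2)**2 = 9 + ((4 + 12) - 2)**2 = 9 + (16 - 2)**2 = 9 + 14**2 = 9 + 196 = 205)
p = -205 (p = -1*205 = -205)
p - u = -205 - 1*(-32345) = -205 + 32345 = 32140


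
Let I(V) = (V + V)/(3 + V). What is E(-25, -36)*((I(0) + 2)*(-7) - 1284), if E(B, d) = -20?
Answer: 25960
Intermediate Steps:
I(V) = 2*V/(3 + V) (I(V) = (2*V)/(3 + V) = 2*V/(3 + V))
E(-25, -36)*((I(0) + 2)*(-7) - 1284) = -20*((2*0/(3 + 0) + 2)*(-7) - 1284) = -20*((2*0/3 + 2)*(-7) - 1284) = -20*((2*0*(1/3) + 2)*(-7) - 1284) = -20*((0 + 2)*(-7) - 1284) = -20*(2*(-7) - 1284) = -20*(-14 - 1284) = -20*(-1298) = 25960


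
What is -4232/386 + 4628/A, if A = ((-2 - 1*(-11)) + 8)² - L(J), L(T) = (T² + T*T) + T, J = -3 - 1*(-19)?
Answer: -1398928/46127 ≈ -30.328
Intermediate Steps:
J = 16 (J = -3 + 19 = 16)
L(T) = T + 2*T² (L(T) = (T² + T²) + T = 2*T² + T = T + 2*T²)
A = -239 (A = ((-2 - 1*(-11)) + 8)² - 16*(1 + 2*16) = ((-2 + 11) + 8)² - 16*(1 + 32) = (9 + 8)² - 16*33 = 17² - 1*528 = 289 - 528 = -239)
-4232/386 + 4628/A = -4232/386 + 4628/(-239) = -4232*1/386 + 4628*(-1/239) = -2116/193 - 4628/239 = -1398928/46127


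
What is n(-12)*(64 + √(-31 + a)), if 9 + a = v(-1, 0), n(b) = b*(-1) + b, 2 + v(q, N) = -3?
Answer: 0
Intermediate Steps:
v(q, N) = -5 (v(q, N) = -2 - 3 = -5)
n(b) = 0 (n(b) = -b + b = 0)
a = -14 (a = -9 - 5 = -14)
n(-12)*(64 + √(-31 + a)) = 0*(64 + √(-31 - 14)) = 0*(64 + √(-45)) = 0*(64 + 3*I*√5) = 0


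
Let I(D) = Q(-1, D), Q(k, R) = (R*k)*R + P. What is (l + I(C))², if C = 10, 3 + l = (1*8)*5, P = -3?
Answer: 4356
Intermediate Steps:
Q(k, R) = -3 + k*R² (Q(k, R) = (R*k)*R - 3 = k*R² - 3 = -3 + k*R²)
l = 37 (l = -3 + (1*8)*5 = -3 + 8*5 = -3 + 40 = 37)
I(D) = -3 - D²
(l + I(C))² = (37 + (-3 - 1*10²))² = (37 + (-3 - 1*100))² = (37 + (-3 - 100))² = (37 - 103)² = (-66)² = 4356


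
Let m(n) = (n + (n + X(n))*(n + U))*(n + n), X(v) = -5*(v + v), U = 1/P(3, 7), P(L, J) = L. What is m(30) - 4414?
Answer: -494014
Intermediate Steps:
U = ⅓ (U = 1/3 = ⅓ ≈ 0.33333)
X(v) = -10*v
m(n) = 2*n*(n - 9*n*(⅓ + n)) (m(n) = (n + (n - 10*n)*(n + ⅓))*(n + n) = (n + (-9*n)*(⅓ + n))*(2*n) = (n - 9*n*(⅓ + n))*(2*n) = 2*n*(n - 9*n*(⅓ + n)))
m(30) - 4414 = 30²*(-4 - 18*30) - 4414 = 900*(-4 - 540) - 4414 = 900*(-544) - 4414 = -489600 - 4414 = -494014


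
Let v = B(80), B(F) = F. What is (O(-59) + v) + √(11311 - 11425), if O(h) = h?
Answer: 21 + I*√114 ≈ 21.0 + 10.677*I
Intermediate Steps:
v = 80
(O(-59) + v) + √(11311 - 11425) = (-59 + 80) + √(11311 - 11425) = 21 + √(-114) = 21 + I*√114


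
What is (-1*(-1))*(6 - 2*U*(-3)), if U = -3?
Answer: -12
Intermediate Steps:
(-1*(-1))*(6 - 2*U*(-3)) = (-1*(-1))*(6 - 2*(-3)*(-3)) = 1*(6 + 6*(-3)) = 1*(6 - 18) = 1*(-12) = -12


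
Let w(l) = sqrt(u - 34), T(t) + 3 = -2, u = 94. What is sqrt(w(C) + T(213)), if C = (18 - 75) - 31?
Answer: sqrt(-5 + 2*sqrt(15)) ≈ 1.6571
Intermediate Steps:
T(t) = -5 (T(t) = -3 - 2 = -5)
C = -88 (C = -57 - 31 = -88)
w(l) = 2*sqrt(15) (w(l) = sqrt(94 - 34) = sqrt(60) = 2*sqrt(15))
sqrt(w(C) + T(213)) = sqrt(2*sqrt(15) - 5) = sqrt(-5 + 2*sqrt(15))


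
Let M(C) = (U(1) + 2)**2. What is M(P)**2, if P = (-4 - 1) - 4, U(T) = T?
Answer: 81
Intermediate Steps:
P = -9 (P = -5 - 4 = -9)
M(C) = 9 (M(C) = (1 + 2)**2 = 3**2 = 9)
M(P)**2 = 9**2 = 81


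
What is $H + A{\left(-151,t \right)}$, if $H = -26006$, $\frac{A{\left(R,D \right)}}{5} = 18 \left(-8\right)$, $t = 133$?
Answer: $-26726$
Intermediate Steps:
$A{\left(R,D \right)} = -720$ ($A{\left(R,D \right)} = 5 \cdot 18 \left(-8\right) = 5 \left(-144\right) = -720$)
$H + A{\left(-151,t \right)} = -26006 - 720 = -26726$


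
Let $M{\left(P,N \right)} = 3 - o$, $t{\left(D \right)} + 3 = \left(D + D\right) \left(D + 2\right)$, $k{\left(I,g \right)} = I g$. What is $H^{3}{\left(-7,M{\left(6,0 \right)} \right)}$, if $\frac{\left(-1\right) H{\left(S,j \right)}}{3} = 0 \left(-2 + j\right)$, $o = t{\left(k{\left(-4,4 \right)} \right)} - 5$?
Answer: $0$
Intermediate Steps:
$t{\left(D \right)} = -3 + 2 D \left(2 + D\right)$ ($t{\left(D \right)} = -3 + \left(D + D\right) \left(D + 2\right) = -3 + 2 D \left(2 + D\right)$)
$o = 440$ ($o = \left(-3 + 2 \left(\left(-4\right) 4\right)^{2} + 4 \left(\left(-4\right) 4\right)\right) - 5 = \left(-3 + 2 \left(-16\right)^{2} + 4 \left(-16\right)\right) - 5 = \left(-3 + 2 \cdot 256 - 64\right) - 5 = \left(-3 + 512 - 64\right) - 5 = 445 - 5 = 440$)
$M{\left(P,N \right)} = -437$ ($M{\left(P,N \right)} = 3 - 440 = -437$)
$H{\left(S,j \right)} = 0$ ($H{\left(S,j \right)} = - 3 \cdot 0 \left(-2 + j\right) = \left(-3\right) 0 = 0$)
$H^{3}{\left(-7,M{\left(6,0 \right)} \right)} = 0^{3} = 0$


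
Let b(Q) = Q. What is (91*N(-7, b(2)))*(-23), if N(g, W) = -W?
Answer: 4186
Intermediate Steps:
(91*N(-7, b(2)))*(-23) = (91*(-1*2))*(-23) = (91*(-2))*(-23) = -182*(-23) = 4186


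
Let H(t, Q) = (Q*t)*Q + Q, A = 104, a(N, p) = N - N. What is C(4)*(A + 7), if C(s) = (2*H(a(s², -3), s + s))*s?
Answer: 7104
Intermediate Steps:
a(N, p) = 0
H(t, Q) = Q + t*Q² (H(t, Q) = t*Q² + Q = Q + t*Q²)
C(s) = 4*s² (C(s) = (2*((s + s)*(1 + (s + s)*0)))*s = (2*((2*s)*(1 + (2*s)*0)))*s = (2*((2*s)*(1 + 0)))*s = (2*((2*s)*1))*s = (2*(2*s))*s = (4*s)*s = 4*s²)
C(4)*(A + 7) = (4*4²)*(104 + 7) = (4*16)*111 = 64*111 = 7104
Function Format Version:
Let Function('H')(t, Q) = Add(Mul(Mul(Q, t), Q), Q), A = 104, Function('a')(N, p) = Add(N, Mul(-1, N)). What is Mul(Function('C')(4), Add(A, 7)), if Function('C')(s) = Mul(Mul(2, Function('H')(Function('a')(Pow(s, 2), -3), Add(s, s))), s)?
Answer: 7104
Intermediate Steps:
Function('a')(N, p) = 0
Function('H')(t, Q) = Add(Q, Mul(t, Pow(Q, 2))) (Function('H')(t, Q) = Add(Mul(t, Pow(Q, 2)), Q) = Add(Q, Mul(t, Pow(Q, 2))))
Function('C')(s) = Mul(4, Pow(s, 2)) (Function('C')(s) = Mul(Mul(2, Mul(Add(s, s), Add(1, Mul(Add(s, s), 0)))), s) = Mul(Mul(2, Mul(Mul(2, s), Add(1, Mul(Mul(2, s), 0)))), s) = Mul(Mul(2, Mul(Mul(2, s), Add(1, 0))), s) = Mul(Mul(2, Mul(Mul(2, s), 1)), s) = Mul(Mul(2, Mul(2, s)), s) = Mul(Mul(4, s), s) = Mul(4, Pow(s, 2)))
Mul(Function('C')(4), Add(A, 7)) = Mul(Mul(4, Pow(4, 2)), Add(104, 7)) = Mul(Mul(4, 16), 111) = Mul(64, 111) = 7104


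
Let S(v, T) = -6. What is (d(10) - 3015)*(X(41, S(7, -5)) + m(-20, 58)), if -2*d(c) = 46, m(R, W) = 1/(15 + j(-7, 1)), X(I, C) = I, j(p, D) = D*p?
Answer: -499751/4 ≈ -1.2494e+5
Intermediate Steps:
m(R, W) = 1/8 (m(R, W) = 1/(15 + 1*(-7)) = 1/(15 - 7) = 1/8)
d(c) = -23 (d(c) = -1/2*46 = -23)
(d(10) - 3015)*(X(41, S(7, -5)) + m(-20, 58)) = (-23 - 3015)*(41 + 1/8) = -3038*329/8 = -499751/4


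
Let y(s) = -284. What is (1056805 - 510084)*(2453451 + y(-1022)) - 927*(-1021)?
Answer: 1341198861874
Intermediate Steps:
(1056805 - 510084)*(2453451 + y(-1022)) - 927*(-1021) = (1056805 - 510084)*(2453451 - 284) - 927*(-1021) = 546721*2453167 + 946467 = 1341197915407 + 946467 = 1341198861874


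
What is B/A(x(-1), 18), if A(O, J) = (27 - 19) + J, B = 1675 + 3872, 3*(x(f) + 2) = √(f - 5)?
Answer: 5547/26 ≈ 213.35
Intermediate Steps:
x(f) = -2 + √(-5 + f)/3 (x(f) = -2 + √(f - 5)/3 = -2 + √(-5 + f)/3)
B = 5547
A(O, J) = 8 + J
B/A(x(-1), 18) = 5547/(8 + 18) = 5547/26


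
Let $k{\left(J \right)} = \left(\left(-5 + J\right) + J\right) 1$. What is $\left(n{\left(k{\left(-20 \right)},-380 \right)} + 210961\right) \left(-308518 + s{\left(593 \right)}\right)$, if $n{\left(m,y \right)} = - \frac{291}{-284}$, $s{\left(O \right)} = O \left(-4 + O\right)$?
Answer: $\frac{2442002730185}{284} \approx 8.5986 \cdot 10^{9}$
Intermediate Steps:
$k{\left(J \right)} = -5 + 2 J$ ($k{\left(J \right)} = \left(-5 + 2 J\right) 1 = -5 + 2 J$)
$n{\left(m,y \right)} = \frac{291}{284}$ ($n{\left(m,y \right)} = \left(-291\right) \left(- \frac{1}{284}\right) = \frac{291}{284}$)
$\left(n{\left(k{\left(-20 \right)},-380 \right)} + 210961\right) \left(-308518 + s{\left(593 \right)}\right) = \left(\frac{291}{284} + 210961\right) \left(-308518 + 593 \left(-4 + 593\right)\right) = \frac{59913215 \left(-308518 + 593 \cdot 589\right)}{284} = \frac{59913215 \left(-308518 + 349277\right)}{284} = \frac{59913215}{284} \cdot 40759 = \frac{2442002730185}{284}$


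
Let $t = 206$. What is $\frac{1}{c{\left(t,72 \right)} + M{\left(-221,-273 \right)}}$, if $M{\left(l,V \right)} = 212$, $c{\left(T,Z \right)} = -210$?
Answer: $\frac{1}{2} \approx 0.5$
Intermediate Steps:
$\frac{1}{c{\left(t,72 \right)} + M{\left(-221,-273 \right)}} = \frac{1}{-210 + 212} = \frac{1}{2}$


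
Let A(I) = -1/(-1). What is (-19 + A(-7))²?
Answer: 324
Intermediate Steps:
A(I) = 1 (A(I) = -1*(-1) = 1)
(-19 + A(-7))² = (-19 + 1)² = (-18)² = 324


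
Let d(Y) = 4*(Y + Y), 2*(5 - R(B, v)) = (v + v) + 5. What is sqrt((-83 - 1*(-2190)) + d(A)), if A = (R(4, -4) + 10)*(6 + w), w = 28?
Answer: sqrt(6595) ≈ 81.210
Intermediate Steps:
R(B, v) = 5/2 - v (R(B, v) = 5 - ((v + v) + 5)/2 = 5 - (2*v + 5)/2 = 5 - (5 + 2*v)/2 = 5 + (-5/2 - v) = 5/2 - v)
A = 561 (A = ((5/2 - 1*(-4)) + 10)*(6 + 28) = ((5/2 + 4) + 10)*34 = (13/2 + 10)*34 = (33/2)*34 = 561)
d(Y) = 8*Y (d(Y) = 4*(2*Y) = 8*Y)
sqrt((-83 - 1*(-2190)) + d(A)) = sqrt((-83 - 1*(-2190)) + 8*561) = sqrt((-83 + 2190) + 4488) = sqrt(2107 + 4488) = sqrt(6595)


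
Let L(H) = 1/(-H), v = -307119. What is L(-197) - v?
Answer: 60502444/197 ≈ 3.0712e+5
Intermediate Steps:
L(H) = -1/H
L(-197) - v = -1/(-197) - 1*(-307119) = -1*(-1/197) + 307119 = 1/197 + 307119 = 60502444/197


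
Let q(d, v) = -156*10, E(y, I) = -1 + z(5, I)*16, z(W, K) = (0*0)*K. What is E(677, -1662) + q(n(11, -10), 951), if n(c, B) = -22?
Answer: -1561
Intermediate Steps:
z(W, K) = 0 (z(W, K) = 0*K = 0)
E(y, I) = -1 (E(y, I) = -1 + 0*16 = -1 + 0 = -1)
q(d, v) = -1560
E(677, -1662) + q(n(11, -10), 951) = -1 - 1560 = -1561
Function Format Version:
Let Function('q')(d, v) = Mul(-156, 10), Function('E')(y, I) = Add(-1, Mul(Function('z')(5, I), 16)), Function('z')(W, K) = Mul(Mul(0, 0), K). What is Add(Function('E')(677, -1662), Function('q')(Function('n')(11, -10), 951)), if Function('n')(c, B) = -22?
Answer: -1561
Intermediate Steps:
Function('z')(W, K) = 0 (Function('z')(W, K) = Mul(0, K) = 0)
Function('E')(y, I) = -1 (Function('E')(y, I) = Add(-1, Mul(0, 16)) = Add(-1, 0) = -1)
Function('q')(d, v) = -1560
Add(Function('E')(677, -1662), Function('q')(Function('n')(11, -10), 951)) = Add(-1, -1560) = -1561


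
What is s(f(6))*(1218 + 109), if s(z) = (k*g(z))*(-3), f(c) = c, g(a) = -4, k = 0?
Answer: 0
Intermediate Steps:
s(z) = 0 (s(z) = (0*(-4))*(-3) = 0*(-3) = 0)
s(f(6))*(1218 + 109) = 0*(1218 + 109) = 0*1327 = 0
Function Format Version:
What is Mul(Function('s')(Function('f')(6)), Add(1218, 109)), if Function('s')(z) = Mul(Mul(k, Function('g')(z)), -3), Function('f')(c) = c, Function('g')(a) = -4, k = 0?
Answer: 0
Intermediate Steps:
Function('s')(z) = 0 (Function('s')(z) = Mul(Mul(0, -4), -3) = Mul(0, -3) = 0)
Mul(Function('s')(Function('f')(6)), Add(1218, 109)) = Mul(0, Add(1218, 109)) = Mul(0, 1327) = 0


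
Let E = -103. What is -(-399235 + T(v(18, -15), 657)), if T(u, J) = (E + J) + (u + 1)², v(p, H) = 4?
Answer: 398656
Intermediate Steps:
T(u, J) = -103 + J + (1 + u)² (T(u, J) = (-103 + J) + (u + 1)² = (-103 + J) + (1 + u)² = -103 + J + (1 + u)²)
-(-399235 + T(v(18, -15), 657)) = -(-399235 + (-103 + 657 + (1 + 4)²)) = -(-399235 + (-103 + 657 + 5²)) = -(-399235 + (-103 + 657 + 25)) = -(-399235 + 579) = -1*(-398656) = 398656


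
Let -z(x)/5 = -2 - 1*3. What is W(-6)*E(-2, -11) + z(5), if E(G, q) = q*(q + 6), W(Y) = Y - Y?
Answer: 25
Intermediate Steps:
z(x) = 25 (z(x) = -5*(-2 - 1*3) = -5*(-2 - 3) = -5*(-5) = 25)
W(Y) = 0
E(G, q) = q*(6 + q)
W(-6)*E(-2, -11) + z(5) = 0*(-11*(6 - 11)) + 25 = 0*(-11*(-5)) + 25 = 0*55 + 25 = 0 + 25 = 25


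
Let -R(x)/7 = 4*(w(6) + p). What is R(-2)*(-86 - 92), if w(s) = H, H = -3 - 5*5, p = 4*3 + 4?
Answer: -59808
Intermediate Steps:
p = 16 (p = 12 + 4 = 16)
H = -28 (H = -3 - 25 = -28)
w(s) = -28
R(x) = 336 (R(x) = -28*(-28 + 16) = -28*(-12) = -7*(-48) = 336)
R(-2)*(-86 - 92) = 336*(-86 - 92) = 336*(-178) = -59808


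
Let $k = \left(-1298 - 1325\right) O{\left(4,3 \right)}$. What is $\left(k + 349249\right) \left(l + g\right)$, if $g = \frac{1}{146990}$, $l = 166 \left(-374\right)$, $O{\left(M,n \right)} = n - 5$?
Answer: $- \frac{647004929845941}{29398} \approx -2.2008 \cdot 10^{10}$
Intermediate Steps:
$O{\left(M,n \right)} = -5 + n$ ($O{\left(M,n \right)} = n - 5 = -5 + n$)
$l = -62084$
$g = \frac{1}{146990} \approx 6.8032 \cdot 10^{-6}$
$k = 5246$ ($k = \left(-1298 - 1325\right) \left(-5 + 3\right) = \left(-1298 - 1325\right) \left(-2\right) = \left(-2623\right) \left(-2\right) = 5246$)
$\left(k + 349249\right) \left(l + g\right) = \left(5246 + 349249\right) \left(-62084 + \frac{1}{146990}\right) = 354495 \left(- \frac{9125727159}{146990}\right) = - \frac{647004929845941}{29398}$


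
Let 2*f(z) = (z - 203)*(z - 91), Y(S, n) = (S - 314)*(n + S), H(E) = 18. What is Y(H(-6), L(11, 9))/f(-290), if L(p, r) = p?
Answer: -592/6477 ≈ -0.091400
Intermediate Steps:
Y(S, n) = (-314 + S)*(S + n)
f(z) = (-203 + z)*(-91 + z)/2 (f(z) = ((z - 203)*(z - 91))/2 = ((-203 + z)*(-91 + z))/2 = (-203 + z)*(-91 + z)/2)
Y(H(-6), L(11, 9))/f(-290) = (18**2 - 314*18 - 314*11 + 18*11)/(18473/2 + (1/2)*(-290)**2 - 147*(-290)) = (324 - 5652 - 3454 + 198)/(18473/2 + (1/2)*84100 + 42630) = -8584/(18473/2 + 42050 + 42630) = -8584/187833/2 = -8584*2/187833 = -592/6477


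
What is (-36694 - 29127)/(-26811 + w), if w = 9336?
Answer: 65821/17475 ≈ 3.7666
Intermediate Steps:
(-36694 - 29127)/(-26811 + w) = (-36694 - 29127)/(-26811 + 9336) = -65821/(-17475) = -65821*(-1/17475) = 65821/17475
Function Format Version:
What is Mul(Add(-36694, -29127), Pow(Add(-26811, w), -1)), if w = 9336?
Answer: Rational(65821, 17475) ≈ 3.7666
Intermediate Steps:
Mul(Add(-36694, -29127), Pow(Add(-26811, w), -1)) = Mul(Add(-36694, -29127), Pow(Add(-26811, 9336), -1)) = Mul(-65821, Pow(-17475, -1)) = Mul(-65821, Rational(-1, 17475)) = Rational(65821, 17475)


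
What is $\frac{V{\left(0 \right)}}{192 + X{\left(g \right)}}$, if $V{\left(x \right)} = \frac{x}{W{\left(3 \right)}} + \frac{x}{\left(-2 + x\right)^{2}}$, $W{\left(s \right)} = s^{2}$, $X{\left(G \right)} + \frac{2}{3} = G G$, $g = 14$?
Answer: $0$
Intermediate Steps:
$X{\left(G \right)} = - \frac{2}{3} + G^{2}$ ($X{\left(G \right)} = - \frac{2}{3} + G G = - \frac{2}{3} + G^{2}$)
$V{\left(x \right)} = \frac{x}{9} + \frac{x}{\left(-2 + x\right)^{2}}$ ($V{\left(x \right)} = \frac{x}{3^{2}} + \frac{x}{\left(-2 + x\right)^{2}} = \frac{x}{9} + \frac{x}{\left(-2 + x\right)^{2}}$)
$\frac{V{\left(0 \right)}}{192 + X{\left(g \right)}} = \frac{\frac{1}{9} \cdot 0 + \frac{0}{\left(-2 + 0\right)^{2}}}{192 - \left(\frac{2}{3} - 14^{2}\right)} = \frac{0 + \frac{0}{4}}{192 + \left(- \frac{2}{3} + 196\right)} = \frac{0 + 0 \cdot \frac{1}{4}}{192 + \frac{586}{3}} = \frac{0 + 0}{\frac{1162}{3}} = \frac{3}{1162} \cdot 0 = 0$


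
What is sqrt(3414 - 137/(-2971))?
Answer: sqrt(30135242201)/2971 ≈ 58.430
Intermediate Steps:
sqrt(3414 - 137/(-2971)) = sqrt(3414 - 137*(-1/2971)) = sqrt(3414 + 137/2971) = sqrt(10143131/2971) = sqrt(30135242201)/2971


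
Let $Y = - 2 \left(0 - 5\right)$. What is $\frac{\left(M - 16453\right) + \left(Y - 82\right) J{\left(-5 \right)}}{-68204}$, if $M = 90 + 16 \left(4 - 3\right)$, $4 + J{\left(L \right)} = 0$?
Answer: $\frac{16059}{68204} \approx 0.23546$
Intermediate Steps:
$J{\left(L \right)} = -4$ ($J{\left(L \right)} = -4 + 0 = -4$)
$Y = 10$ ($Y = \left(-2\right) \left(-5\right) = 10$)
$M = 106$ ($M = 90 + 16 \left(4 - 3\right) = 90 + 16 \cdot 1 = 90 + 16 = 106$)
$\frac{\left(M - 16453\right) + \left(Y - 82\right) J{\left(-5 \right)}}{-68204} = \frac{\left(106 - 16453\right) + \left(10 - 82\right) \left(-4\right)}{-68204} = \left(-16347 - -288\right) \left(- \frac{1}{68204}\right) = \left(-16347 + 288\right) \left(- \frac{1}{68204}\right) = \left(-16059\right) \left(- \frac{1}{68204}\right) = \frac{16059}{68204}$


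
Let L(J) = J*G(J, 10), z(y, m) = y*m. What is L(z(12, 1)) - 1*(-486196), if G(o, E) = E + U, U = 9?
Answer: 486424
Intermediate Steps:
z(y, m) = m*y
G(o, E) = 9 + E (G(o, E) = E + 9 = 9 + E)
L(J) = 19*J (L(J) = J*(9 + 10) = J*19 = 19*J)
L(z(12, 1)) - 1*(-486196) = 19*(1*12) - 1*(-486196) = 19*12 + 486196 = 228 + 486196 = 486424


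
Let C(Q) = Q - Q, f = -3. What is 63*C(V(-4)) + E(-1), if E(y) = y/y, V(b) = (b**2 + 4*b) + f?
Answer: 1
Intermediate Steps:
V(b) = -3 + b**2 + 4*b (V(b) = (b**2 + 4*b) - 3 = -3 + b**2 + 4*b)
C(Q) = 0
E(y) = 1
63*C(V(-4)) + E(-1) = 63*0 + 1 = 0 + 1 = 1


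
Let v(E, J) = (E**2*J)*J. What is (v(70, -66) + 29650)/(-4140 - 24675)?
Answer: -4274810/5763 ≈ -741.77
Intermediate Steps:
v(E, J) = E**2*J**2 (v(E, J) = (J*E**2)*J = E**2*J**2)
(v(70, -66) + 29650)/(-4140 - 24675) = (70**2*(-66)**2 + 29650)/(-4140 - 24675) = (4900*4356 + 29650)/(-28815) = (21344400 + 29650)*(-1/28815) = 21374050*(-1/28815) = -4274810/5763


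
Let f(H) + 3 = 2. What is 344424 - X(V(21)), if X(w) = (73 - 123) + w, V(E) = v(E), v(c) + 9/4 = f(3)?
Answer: 1377909/4 ≈ 3.4448e+5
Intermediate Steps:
f(H) = -1 (f(H) = -3 + 2 = -1)
v(c) = -13/4 (v(c) = -9/4 - 1 = -13/4)
V(E) = -13/4
X(w) = -50 + w
344424 - X(V(21)) = 344424 - (-50 - 13/4) = 344424 - 1*(-213/4) = 344424 + 213/4 = 1377909/4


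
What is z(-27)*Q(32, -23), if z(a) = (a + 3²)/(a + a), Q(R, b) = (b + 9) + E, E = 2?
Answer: -4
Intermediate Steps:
Q(R, b) = 11 + b (Q(R, b) = (b + 9) + 2 = (9 + b) + 2 = 11 + b)
z(a) = (9 + a)/(2*a) (z(a) = (a + 9)/((2*a)) = (9 + a)*(1/(2*a)) = (9 + a)/(2*a))
z(-27)*Q(32, -23) = ((½)*(9 - 27)/(-27))*(11 - 23) = ((½)*(-1/27)*(-18))*(-12) = (⅓)*(-12) = -4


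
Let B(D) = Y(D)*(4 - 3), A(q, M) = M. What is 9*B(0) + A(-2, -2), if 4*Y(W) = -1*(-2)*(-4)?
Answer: -20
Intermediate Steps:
Y(W) = -2 (Y(W) = (-1*(-2)*(-4))/4 = (2*(-4))/4 = (¼)*(-8) = -2)
B(D) = -2 (B(D) = -2*(4 - 3) = -2*1 = -2)
9*B(0) + A(-2, -2) = 9*(-2) - 2 = -18 - 2 = -20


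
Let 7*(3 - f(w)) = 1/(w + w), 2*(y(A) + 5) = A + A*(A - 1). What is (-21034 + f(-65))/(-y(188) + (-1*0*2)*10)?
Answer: 6379403/5358990 ≈ 1.1904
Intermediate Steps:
y(A) = -5 + A/2 + A*(-1 + A)/2 (y(A) = -5 + (A + A*(A - 1))/2 = -5 + (A + A*(-1 + A))/2 = -5 + (A/2 + A*(-1 + A)/2) = -5 + A/2 + A*(-1 + A)/2)
f(w) = 3 - 1/(14*w) (f(w) = 3 - 1/(7*(w + w)) = 3 - 1/(2*w)/7 = 3 - 1/(14*w))
(-21034 + f(-65))/(-y(188) + (-1*0*2)*10) = (-21034 + (3 - 1/14/(-65)))/(-(-5 + (1/2)*188**2) + (-1*0*2)*10) = (-21034 + (3 - 1/14*(-1/65)))/(-(-5 + (1/2)*35344) + (0*2)*10) = (-21034 + (3 + 1/910))/(-(-5 + 17672) + 0*10) = (-21034 + 2731/910)/(-1*17667 + 0) = -19138209/(910*(-17667 + 0)) = -19138209/910/(-17667) = -19138209/910*(-1/17667) = 6379403/5358990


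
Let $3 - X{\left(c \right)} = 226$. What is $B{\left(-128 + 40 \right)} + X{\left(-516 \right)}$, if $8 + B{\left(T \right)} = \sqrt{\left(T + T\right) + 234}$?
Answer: $-231 + \sqrt{58} \approx -223.38$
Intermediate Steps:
$X{\left(c \right)} = -223$ ($X{\left(c \right)} = 3 - 226 = -223$)
$B{\left(T \right)} = -8 + \sqrt{234 + 2 T}$ ($B{\left(T \right)} = -8 + \sqrt{\left(T + T\right) + 234} = -8 + \sqrt{2 T + 234} = -8 + \sqrt{234 + 2 T}$)
$B{\left(-128 + 40 \right)} + X{\left(-516 \right)} = \left(-8 + \sqrt{234 + 2 \left(-128 + 40\right)}\right) - 223 = \left(-8 + \sqrt{234 + 2 \left(-88\right)}\right) - 223 = \left(-8 + \sqrt{234 - 176}\right) - 223 = \left(-8 + \sqrt{58}\right) - 223 = -231 + \sqrt{58}$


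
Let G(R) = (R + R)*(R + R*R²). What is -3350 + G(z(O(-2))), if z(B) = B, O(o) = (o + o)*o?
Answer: 4970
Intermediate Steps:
O(o) = 2*o² (O(o) = (2*o)*o = 2*o²)
G(R) = 2*R*(R + R³) (G(R) = (2*R)*(R + R³) = 2*R*(R + R³))
-3350 + G(z(O(-2))) = -3350 + 2*(2*(-2)²)²*(1 + (2*(-2)²)²) = -3350 + 2*(2*4)²*(1 + (2*4)²) = -3350 + 2*8²*(1 + 8²) = -3350 + 2*64*(1 + 64) = -3350 + 2*64*65 = -3350 + 8320 = 4970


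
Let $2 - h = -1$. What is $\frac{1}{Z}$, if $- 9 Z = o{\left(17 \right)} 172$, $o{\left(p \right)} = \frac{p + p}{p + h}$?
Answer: $- \frac{45}{1462} \approx -0.03078$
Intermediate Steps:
$h = 3$ ($h = 2 - -1 = 2 + 1 = 3$)
$o{\left(p \right)} = \frac{2 p}{3 + p}$ ($o{\left(p \right)} = \frac{p + p}{p + 3} = \frac{2 p}{3 + p}$)
$Z = - \frac{1462}{45}$ ($Z = - \frac{2 \cdot 17 \frac{1}{3 + 17} \cdot 172}{9} = - \frac{2 \cdot 17 \cdot \frac{1}{20} \cdot 172}{9} = - \frac{\frac{17}{10} \cdot 172}{9} = \left(- \frac{1}{9}\right) \frac{1462}{5} = - \frac{1462}{45} \approx -32.489$)
$\frac{1}{Z} = \frac{1}{- \frac{1462}{45}} = - \frac{45}{1462}$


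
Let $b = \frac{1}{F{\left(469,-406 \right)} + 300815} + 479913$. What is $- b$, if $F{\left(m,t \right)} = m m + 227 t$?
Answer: $- \frac{205697430583}{428614} \approx -4.7991 \cdot 10^{5}$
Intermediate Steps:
$F{\left(m,t \right)} = m^{2} + 227 t$
$b = \frac{205697430583}{428614}$ ($b = \frac{1}{\left(469^{2} + 227 \left(-406\right)\right) + 300815} + 479913 = \frac{1}{\left(219961 - 92162\right) + 300815} + 479913 = \frac{1}{127799 + 300815} + 479913 = \frac{1}{428614} + 479913 = \frac{205697430583}{428614} \approx 4.7991 \cdot 10^{5}$)
$- b = \left(-1\right) \frac{205697430583}{428614} = - \frac{205697430583}{428614}$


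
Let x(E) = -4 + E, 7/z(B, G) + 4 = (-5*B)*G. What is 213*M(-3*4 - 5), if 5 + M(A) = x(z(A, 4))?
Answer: -30601/16 ≈ -1912.6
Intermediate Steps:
z(B, G) = 7/(-4 - 5*B*G) (z(B, G) = 7/(-4 + (-5*B)*G) = 7/(-4 - 5*B*G))
M(A) = -9 - 7/(4 + 20*A) (M(A) = -5 + (-4 - 7/(4 + 5*A*4)) = -5 + (-4 - 7/(4 + 20*A)) = -9 - 7/(4 + 20*A))
213*M(-3*4 - 5) = 213*((-43 - 180*(-3*4 - 5))/(4*(1 + 5*(-3*4 - 5)))) = 213*((-43 - 180*(-12 - 5))/(4*(1 + 5*(-12 - 5)))) = 213*((-43 - 180*(-17))/(4*(1 + 5*(-17)))) = 213*((-43 + 3060)/(4*(1 - 85))) = 213*((¼)*3017/(-84)) = 213*((¼)*(-1/84)*3017) = 213*(-431/48) = -30601/16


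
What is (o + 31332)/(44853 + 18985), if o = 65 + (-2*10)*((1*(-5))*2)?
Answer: 31597/63838 ≈ 0.49496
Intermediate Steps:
o = 265 (o = 65 - (-100)*2 = 65 - 20*(-10) = 65 + 200 = 265)
(o + 31332)/(44853 + 18985) = (265 + 31332)/(44853 + 18985) = 31597/63838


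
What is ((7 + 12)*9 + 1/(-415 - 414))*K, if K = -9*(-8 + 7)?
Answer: 1275822/829 ≈ 1539.0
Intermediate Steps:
K = 9 (K = -9*(-1) = 9)
((7 + 12)*9 + 1/(-415 - 414))*K = ((7 + 12)*9 + 1/(-415 - 414))*9 = (19*9 + 1/(-829))*9 = (171 - 1/829)*9 = (141758/829)*9 = 1275822/829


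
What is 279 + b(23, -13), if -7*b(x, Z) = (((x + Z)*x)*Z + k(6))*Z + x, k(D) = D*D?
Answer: -36472/7 ≈ -5210.3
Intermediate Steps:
k(D) = D**2
b(x, Z) = -x/7 - Z*(36 + Z*x*(Z + x))/7 (b(x, Z) = -((((x + Z)*x)*Z + 6**2)*Z + x)/7 = -((((Z + x)*x)*Z + 36)*Z + x)/7 = -(((x*(Z + x))*Z + 36)*Z + x)/7 = -((Z*x*(Z + x) + 36)*Z + x)/7 = -((36 + Z*x*(Z + x))*Z + x)/7 = -(Z*(36 + Z*x*(Z + x)) + x)/7 = -(x + Z*(36 + Z*x*(Z + x)))/7 = -x/7 - Z*(36 + Z*x*(Z + x))/7)
279 + b(23, -13) = 279 + (-36/7*(-13) - 1/7*23 - 1/7*23*(-13)**3 - 1/7*(-13)**2*23**2) = 279 + (468/7 - 23/7 - 1/7*23*(-2197) - 1/7*169*529) = 279 + (468/7 - 23/7 + 50531/7 - 89401/7) = 279 - 38425/7 = -36472/7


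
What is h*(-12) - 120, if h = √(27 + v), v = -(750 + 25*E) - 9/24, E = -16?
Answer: -120 - 3*I*√5174 ≈ -120.0 - 215.79*I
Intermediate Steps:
v = -2803/8 (v = -25/(1/(-16 + 30)) - 9/24 = -25/(1/14) - 9*1/24 = -25/1/14 - 3/8 = -25*14 - 3/8 = -350 - 3/8 = -2803/8 ≈ -350.38)
h = I*√5174/4 (h = √(27 - 2803/8) = √(-2587/8) = I*√5174/4 ≈ 17.983*I)
h*(-12) - 120 = (I*√5174/4)*(-12) - 120 = -3*I*√5174 - 120 = -120 - 3*I*√5174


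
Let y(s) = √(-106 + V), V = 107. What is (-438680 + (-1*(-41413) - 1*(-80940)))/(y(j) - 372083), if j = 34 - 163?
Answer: 316327/372082 ≈ 0.85015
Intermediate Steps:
j = -129
y(s) = 1 (y(s) = √(-106 + 107) = √1 = 1)
(-438680 + (-1*(-41413) - 1*(-80940)))/(y(j) - 372083) = (-438680 + (-1*(-41413) - 1*(-80940)))/(1 - 372083) = (-438680 + (41413 + 80940))/(-372082) = (-438680 + 122353)*(-1/372082) = -316327*(-1/372082) = 316327/372082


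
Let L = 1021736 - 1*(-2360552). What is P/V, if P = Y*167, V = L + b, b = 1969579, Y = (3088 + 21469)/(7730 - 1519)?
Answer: 4101019/33240445937 ≈ 0.00012337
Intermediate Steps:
Y = 24557/6211 ≈ 3.9538
L = 3382288 (L = 1021736 + 2360552 = 3382288)
V = 5351867 (V = 3382288 + 1969579 = 5351867)
P = 4101019/6211 (P = (24557/6211)*167 = 4101019/6211 ≈ 660.28)
P/V = (4101019/6211)/5351867 = (4101019/6211)*(1/5351867) = 4101019/33240445937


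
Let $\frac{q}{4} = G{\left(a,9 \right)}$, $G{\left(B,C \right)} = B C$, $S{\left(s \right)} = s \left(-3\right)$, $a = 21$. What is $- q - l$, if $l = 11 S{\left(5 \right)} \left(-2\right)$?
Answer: $-1086$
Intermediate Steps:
$S{\left(s \right)} = - 3 s$
$q = 756$ ($q = 4 \cdot 21 \cdot 9 = 4 \cdot 189 = 756$)
$l = 330$ ($l = 11 \left(\left(-3\right) 5\right) \left(-2\right) = 11 \left(-15\right) \left(-2\right) = \left(-165\right) \left(-2\right) = 330$)
$- q - l = \left(-1\right) 756 - 330 = -756 - 330 = -1086$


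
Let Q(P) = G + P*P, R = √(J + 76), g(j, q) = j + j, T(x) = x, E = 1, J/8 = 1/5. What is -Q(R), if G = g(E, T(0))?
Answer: -398/5 ≈ -79.600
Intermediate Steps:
J = 8/5 ≈ 1.6000
g(j, q) = 2*j
G = 2 (G = 2*1 = 2)
R = 2*√485/5 (R = √(8/5 + 76) = √(388/5) = 2*√485/5 ≈ 8.8091)
Q(P) = 2 + P² (Q(P) = 2 + P*P = 2 + P²)
-Q(R) = -(2 + (2*√485/5)²) = -(2 + 388/5) = -1*398/5 = -398/5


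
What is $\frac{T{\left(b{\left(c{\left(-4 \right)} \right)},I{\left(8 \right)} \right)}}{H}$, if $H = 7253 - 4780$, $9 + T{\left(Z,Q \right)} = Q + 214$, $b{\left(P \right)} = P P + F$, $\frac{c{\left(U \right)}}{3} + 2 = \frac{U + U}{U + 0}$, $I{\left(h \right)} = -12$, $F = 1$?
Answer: $\frac{193}{2473} \approx 0.078043$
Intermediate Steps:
$c{\left(U \right)} = 0$ ($c{\left(U \right)} = -6 + 3 \frac{U + U}{U + 0} = -6 + 3 \frac{2 U}{U} = -6 + 3 \cdot 2 = -6 + 6 = 0$)
$b{\left(P \right)} = 1 + P^{2}$ ($b{\left(P \right)} = P P + 1 = P^{2} + 1 = 1 + P^{2}$)
$T{\left(Z,Q \right)} = 205 + Q$ ($T{\left(Z,Q \right)} = -9 + \left(Q + 214\right) = -9 + \left(214 + Q\right) = 205 + Q$)
$H = 2473$ ($H = 7253 - 4780 = 2473$)
$\frac{T{\left(b{\left(c{\left(-4 \right)} \right)},I{\left(8 \right)} \right)}}{H} = \frac{205 - 12}{2473} = 193 \cdot \frac{1}{2473} = \frac{193}{2473}$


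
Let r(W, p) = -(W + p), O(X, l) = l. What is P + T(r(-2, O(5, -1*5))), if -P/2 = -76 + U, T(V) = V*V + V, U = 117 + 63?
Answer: -152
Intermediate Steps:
U = 180
r(W, p) = -W - p
T(V) = V + V² (T(V) = V² + V = V + V²)
P = -208 (P = -2*(-76 + 180) = -2*104 = -208)
P + T(r(-2, O(5, -1*5))) = -208 + (-1*(-2) - (-1)*5)*(1 + (-1*(-2) - (-1)*5)) = -208 + (2 - 1*(-5))*(1 + (2 - 1*(-5))) = -208 + (2 + 5)*(1 + (2 + 5)) = -208 + 7*(1 + 7) = -208 + 7*8 = -208 + 56 = -152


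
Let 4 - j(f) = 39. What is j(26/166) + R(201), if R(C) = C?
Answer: 166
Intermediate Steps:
j(f) = -35 (j(f) = 4 - 1*39 = 4 - 39 = -35)
j(26/166) + R(201) = -35 + 201 = 166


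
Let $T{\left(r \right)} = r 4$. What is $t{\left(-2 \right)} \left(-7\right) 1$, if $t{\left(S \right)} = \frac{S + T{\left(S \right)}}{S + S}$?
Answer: $- \frac{35}{2} \approx -17.5$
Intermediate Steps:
$T{\left(r \right)} = 4 r$
$t{\left(S \right)} = \frac{5}{2}$ ($t{\left(S \right)} = \frac{S + 4 S}{S + S} = \frac{5 S}{2 S} = 5 S \frac{1}{2 S} = \frac{5}{2}$)
$t{\left(-2 \right)} \left(-7\right) 1 = \frac{5}{2} \left(-7\right) 1 = \left(- \frac{35}{2}\right) 1 = - \frac{35}{2}$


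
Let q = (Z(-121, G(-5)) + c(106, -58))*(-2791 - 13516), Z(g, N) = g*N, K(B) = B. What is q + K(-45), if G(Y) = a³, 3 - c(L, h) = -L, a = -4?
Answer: -128058916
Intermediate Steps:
c(L, h) = 3 + L (c(L, h) = 3 - (-1)*L = 3 + L)
G(Y) = -64 (G(Y) = (-4)³ = -64)
Z(g, N) = N*g
q = -128058871 (q = (-64*(-121) + (3 + 106))*(-2791 - 13516) = (7744 + 109)*(-16307) = 7853*(-16307) = -128058871)
q + K(-45) = -128058871 - 45 = -128058916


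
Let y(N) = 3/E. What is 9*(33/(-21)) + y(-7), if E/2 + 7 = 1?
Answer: -403/28 ≈ -14.393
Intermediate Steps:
E = -12 (E = -14 + 2*1 = -14 + 2 = -12)
y(N) = -¼ (y(N) = 3/(-12) = 3*(-1/12) = -¼)
9*(33/(-21)) + y(-7) = 9*(33/(-21)) - ¼ = 9*(33*(-1/21)) - ¼ = 9*(-11/7) - ¼ = -99/7 - ¼ = -403/28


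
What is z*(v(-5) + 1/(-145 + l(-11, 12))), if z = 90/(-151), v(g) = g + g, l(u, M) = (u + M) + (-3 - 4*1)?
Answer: 135990/22801 ≈ 5.9642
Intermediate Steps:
l(u, M) = -7 + M + u (l(u, M) = (M + u) + (-3 - 4) = (M + u) - 7 = -7 + M + u)
v(g) = 2*g
z = -90/151 (z = 90*(-1/151) = -90/151 ≈ -0.59603)
z*(v(-5) + 1/(-145 + l(-11, 12))) = -90*(2*(-5) + 1/(-145 + (-7 + 12 - 11)))/151 = -90*(-10 + 1/(-145 - 6))/151 = -90*(-10 + 1/(-151))/151 = -90*(-10 - 1/151)/151 = -90/151*(-1511/151) = 135990/22801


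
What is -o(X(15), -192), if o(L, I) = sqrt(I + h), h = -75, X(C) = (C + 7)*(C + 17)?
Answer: -I*sqrt(267) ≈ -16.34*I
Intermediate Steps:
X(C) = (7 + C)*(17 + C)
o(L, I) = sqrt(-75 + I) (o(L, I) = sqrt(I - 75) = sqrt(-75 + I))
-o(X(15), -192) = -sqrt(-75 - 192) = -sqrt(-267) = -I*sqrt(267)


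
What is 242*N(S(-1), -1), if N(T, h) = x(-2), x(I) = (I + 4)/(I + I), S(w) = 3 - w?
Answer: -121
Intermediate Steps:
x(I) = (4 + I)/(2*I) (x(I) = (4 + I)/((2*I)) = (4 + I)*(1/(2*I)) = (4 + I)/(2*I))
N(T, h) = -½ (N(T, h) = (½)*(4 - 2)/(-2) = (½)*(-½)*2 = -½)
242*N(S(-1), -1) = 242*(-½) = -121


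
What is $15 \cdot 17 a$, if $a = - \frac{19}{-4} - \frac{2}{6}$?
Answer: $\frac{4505}{4} \approx 1126.3$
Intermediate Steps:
$a = \frac{53}{12}$ ($a = \left(-19\right) \left(- \frac{1}{4}\right) - \frac{1}{3} = \frac{19}{4} - \frac{1}{3} = \frac{53}{12} \approx 4.4167$)
$15 \cdot 17 a = 15 \cdot 17 \cdot \frac{53}{12} = 255 \cdot \frac{53}{12} = \frac{4505}{4}$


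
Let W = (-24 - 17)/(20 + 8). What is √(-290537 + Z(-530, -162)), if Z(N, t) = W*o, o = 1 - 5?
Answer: I*√14236026/7 ≈ 539.01*I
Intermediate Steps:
W = -41/28 ≈ -1.4643
o = -4
Z(N, t) = 41/7 (Z(N, t) = -41/28*(-4) = 41/7)
√(-290537 + Z(-530, -162)) = √(-290537 + 41/7) = √(-2033718/7) = I*√14236026/7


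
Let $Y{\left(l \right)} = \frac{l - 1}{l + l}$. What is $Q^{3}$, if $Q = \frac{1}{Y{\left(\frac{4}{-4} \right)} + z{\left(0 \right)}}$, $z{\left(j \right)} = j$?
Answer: $1$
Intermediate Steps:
$Y{\left(l \right)} = \frac{-1 + l}{2 l}$
$Q = 1$ ($Q = \frac{1}{\frac{-1 + \frac{4}{-4}}{2 \frac{4}{-4}} + 0} = \frac{1}{\frac{-1 + 4 \left(- \frac{1}{4}\right)}{2 \cdot 4 \left(- \frac{1}{4}\right)} + 0} = \frac{1}{\frac{-1 - 1}{2 \left(-1\right)} + 0} = \frac{1}{\frac{1}{2} \left(-1\right) \left(-2\right) + 0} = \frac{1}{1 + 0} = 1^{-1} = 1$)
$Q^{3} = 1^{3} = 1$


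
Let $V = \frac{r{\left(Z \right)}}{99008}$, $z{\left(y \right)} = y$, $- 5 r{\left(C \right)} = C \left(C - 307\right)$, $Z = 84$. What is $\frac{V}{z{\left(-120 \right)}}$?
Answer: $- \frac{223}{707200} \approx -0.00031533$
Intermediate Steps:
$r{\left(C \right)} = - \frac{C \left(-307 + C\right)}{5}$ ($r{\left(C \right)} = - \frac{C \left(C - 307\right)}{5} = - \frac{C \left(-307 + C\right)}{5}$)
$V = \frac{669}{17680}$ ($V = \frac{\frac{1}{5} \cdot 84 \left(307 - 84\right)}{99008} = \frac{1}{5} \cdot 84 \left(307 - 84\right) \frac{1}{99008} = \frac{1}{5} \cdot 84 \cdot 223 \cdot \frac{1}{99008} = \frac{18732}{5} \cdot \frac{1}{99008} = \frac{669}{17680} \approx 0.037839$)
$\frac{V}{z{\left(-120 \right)}} = \frac{669}{17680 \left(-120\right)} = \frac{669}{17680} \left(- \frac{1}{120}\right) = - \frac{223}{707200}$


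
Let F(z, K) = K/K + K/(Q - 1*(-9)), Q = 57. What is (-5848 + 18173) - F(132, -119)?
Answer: 813503/66 ≈ 12326.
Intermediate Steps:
F(z, K) = 1 + K/66 (F(z, K) = K/K + K/(57 - 1*(-9)) = 1 + K/(57 + 9) = 1 + K/66)
(-5848 + 18173) - F(132, -119) = (-5848 + 18173) - (1 + (1/66)*(-119)) = 12325 - (1 - 119/66) = 12325 - 1*(-53/66) = 12325 + 53/66 = 813503/66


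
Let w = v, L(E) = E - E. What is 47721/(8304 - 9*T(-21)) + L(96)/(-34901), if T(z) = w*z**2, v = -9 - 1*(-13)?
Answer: -15907/2524 ≈ -6.3023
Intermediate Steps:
L(E) = 0
v = 4 (v = -9 + 13 = 4)
w = 4
T(z) = 4*z**2
47721/(8304 - 9*T(-21)) + L(96)/(-34901) = 47721/(8304 - 9*4*(-21)**2) + 0/(-34901) = 47721/(8304 - 9*4*441) + 0*(-1/34901) = 47721/(8304 - 9*1764) + 0 = 47721/(8304 - 1*15876) + 0 = 47721/(8304 - 15876) + 0 = 47721/(-7572) + 0 = 47721*(-1/7572) + 0 = -15907/2524 + 0 = -15907/2524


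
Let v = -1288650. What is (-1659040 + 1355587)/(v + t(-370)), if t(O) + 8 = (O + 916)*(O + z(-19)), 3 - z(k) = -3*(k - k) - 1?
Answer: 303453/1488494 ≈ 0.20387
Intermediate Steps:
z(k) = 4 (z(k) = 3 - (-3*(k - k) - 1) = 3 - (-3*0 - 1) = 3 - (0 - 1) = 3 - 1*(-1) = 3 + 1 = 4)
t(O) = -8 + (4 + O)*(916 + O) (t(O) = -8 + (O + 916)*(O + 4) = -8 + (916 + O)*(4 + O) = -8 + (4 + O)*(916 + O))
(-1659040 + 1355587)/(v + t(-370)) = (-1659040 + 1355587)/(-1288650 + (3656 + (-370)² + 920*(-370))) = -303453/(-1288650 + (3656 + 136900 - 340400)) = -303453/(-1288650 - 199844) = -303453/(-1488494) = -303453*(-1/1488494) = 303453/1488494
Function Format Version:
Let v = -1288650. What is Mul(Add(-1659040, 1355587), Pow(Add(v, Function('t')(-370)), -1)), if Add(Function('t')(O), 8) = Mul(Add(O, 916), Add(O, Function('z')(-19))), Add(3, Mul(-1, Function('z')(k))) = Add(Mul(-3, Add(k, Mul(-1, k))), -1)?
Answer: Rational(303453, 1488494) ≈ 0.20387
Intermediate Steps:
Function('z')(k) = 4 (Function('z')(k) = Add(3, Mul(-1, Add(Mul(-3, Add(k, Mul(-1, k))), -1))) = Add(3, Mul(-1, Add(Mul(-3, 0), -1))) = Add(3, Mul(-1, Add(0, -1))) = Add(3, Mul(-1, -1)) = Add(3, 1) = 4)
Function('t')(O) = Add(-8, Mul(Add(4, O), Add(916, O))) (Function('t')(O) = Add(-8, Mul(Add(O, 916), Add(O, 4))) = Add(-8, Mul(Add(916, O), Add(4, O))) = Add(-8, Mul(Add(4, O), Add(916, O))))
Mul(Add(-1659040, 1355587), Pow(Add(v, Function('t')(-370)), -1)) = Mul(Add(-1659040, 1355587), Pow(Add(-1288650, Add(3656, Pow(-370, 2), Mul(920, -370))), -1)) = Mul(-303453, Pow(Add(-1288650, Add(3656, 136900, -340400)), -1)) = Mul(-303453, Pow(Add(-1288650, -199844), -1)) = Mul(-303453, Pow(-1488494, -1)) = Mul(-303453, Rational(-1, 1488494)) = Rational(303453, 1488494)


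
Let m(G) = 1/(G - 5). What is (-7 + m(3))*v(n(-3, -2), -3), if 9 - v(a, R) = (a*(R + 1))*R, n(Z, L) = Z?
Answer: -405/2 ≈ -202.50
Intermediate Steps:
m(G) = 1/(-5 + G)
v(a, R) = 9 - R*a*(1 + R) (v(a, R) = 9 - a*(R + 1)*R = 9 - a*(1 + R)*R = 9 - R*a*(1 + R))
(-7 + m(3))*v(n(-3, -2), -3) = (-7 + 1/(-5 + 3))*(9 - 1*(-3)*(-3) - 1*(-3)*(-3)**2) = (-7 + 1/(-2))*(9 - 9 - 1*(-3)*9) = (-7 - 1/2)*(9 - 9 + 27) = -15/2*27 = -405/2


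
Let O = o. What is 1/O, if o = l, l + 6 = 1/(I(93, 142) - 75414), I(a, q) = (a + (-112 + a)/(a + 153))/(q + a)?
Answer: -4359660481/26158020696 ≈ -0.16667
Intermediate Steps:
I(a, q) = (a + (-112 + a)/(153 + a))/(a + q)
l = -26158020696/4359660481 (l = -6 + 1/((-112 + 93**2 + 154*93)/(93**2 + 153*93 + 153*142 + 93*142) - 75414) = -6 + 1/((-112 + 8649 + 14322)/(8649 + 14229 + 21726 + 13206) - 75414) = -6 + 1/(22859/57810 - 75414) = -6 + 1/(-4359660481/57810) = -6 - 57810/4359660481 = -26158020696/4359660481 ≈ -6.0000)
o = -26158020696/4359660481 ≈ -6.0000
O = -26158020696/4359660481 ≈ -6.0000
1/O = 1/(-26158020696/4359660481) = -4359660481/26158020696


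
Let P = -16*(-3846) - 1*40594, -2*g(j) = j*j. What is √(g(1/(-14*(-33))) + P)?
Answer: √17879776990/924 ≈ 144.71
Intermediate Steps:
g(j) = -j²/2 (g(j) = -j*j/2 = -j²/2)
P = 20942 (P = 61536 - 40594 = 20942)
√(g(1/(-14*(-33))) + P) = √(-(1/(-14*(-33)))²/2 + 20942) = √(-(1/462)²/2 + 20942) = √(-½*1/213444 + 20942) = √(-1/426888 + 20942) = √(8939888495/426888) = √17879776990/924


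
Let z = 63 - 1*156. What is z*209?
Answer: -19437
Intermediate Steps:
z = -93 (z = 63 - 156 = -93)
z*209 = -93*209 = -19437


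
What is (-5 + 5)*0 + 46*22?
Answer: 1012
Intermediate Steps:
(-5 + 5)*0 + 46*22 = 0*0 + 1012 = 0 + 1012 = 1012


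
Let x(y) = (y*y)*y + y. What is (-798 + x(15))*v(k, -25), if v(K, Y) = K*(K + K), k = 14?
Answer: 1016064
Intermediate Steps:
v(K, Y) = 2*K² (v(K, Y) = K*(2*K) = 2*K²)
x(y) = y + y³ (x(y) = y²*y + y = y³ + y = y + y³)
(-798 + x(15))*v(k, -25) = (-798 + (15 + 15³))*(2*14²) = (-798 + (15 + 3375))*(2*196) = (-798 + 3390)*392 = 2592*392 = 1016064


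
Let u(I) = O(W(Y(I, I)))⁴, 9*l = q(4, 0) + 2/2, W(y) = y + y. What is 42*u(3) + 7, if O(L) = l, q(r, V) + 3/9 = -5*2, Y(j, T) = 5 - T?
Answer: 9845213/177147 ≈ 55.577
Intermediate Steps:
q(r, V) = -31/3 (q(r, V) = -⅓ - 5*2 = -⅓ - 10 = -31/3)
W(y) = 2*y
l = -28/27 (l = (-31/3 + 2/2)/9 = (-31/3 + 2*(½))/9 = (-31/3 + 1)/9 = (⅑)*(-28/3) = -28/27 ≈ -1.0370)
O(L) = -28/27
u(I) = 614656/531441 (u(I) = (-28/27)⁴ = 614656/531441)
42*u(3) + 7 = 42*(614656/531441) + 7 = 8605184/177147 + 7 = 9845213/177147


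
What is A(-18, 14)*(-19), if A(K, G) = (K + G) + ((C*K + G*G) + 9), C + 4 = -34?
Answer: -16815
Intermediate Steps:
C = -38 (C = -4 - 34 = -38)
A(K, G) = 9 + G + G² - 37*K (A(K, G) = (K + G) + ((-38*K + G*G) + 9) = (G + K) + ((-38*K + G²) + 9) = (G + K) + ((G² - 38*K) + 9) = (G + K) + (9 + G² - 38*K) = 9 + G + G² - 37*K)
A(-18, 14)*(-19) = (9 + 14 + 14² - 37*(-18))*(-19) = (9 + 14 + 196 + 666)*(-19) = 885*(-19) = -16815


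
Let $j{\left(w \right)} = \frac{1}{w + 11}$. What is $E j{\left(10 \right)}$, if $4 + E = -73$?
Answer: $- \frac{11}{3} \approx -3.6667$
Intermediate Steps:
$E = -77$ ($E = -4 - 73 = -77$)
$j{\left(w \right)} = \frac{1}{11 + w}$
$E j{\left(10 \right)} = - \frac{77}{11 + 10} = - \frac{77}{21} = \left(-77\right) \frac{1}{21} = - \frac{11}{3}$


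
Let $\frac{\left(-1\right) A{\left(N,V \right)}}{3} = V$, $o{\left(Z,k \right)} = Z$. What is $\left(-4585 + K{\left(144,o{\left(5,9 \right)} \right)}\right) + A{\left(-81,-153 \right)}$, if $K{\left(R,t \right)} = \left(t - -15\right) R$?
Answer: $-1246$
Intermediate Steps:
$A{\left(N,V \right)} = - 3 V$
$K{\left(R,t \right)} = R \left(15 + t\right)$ ($K{\left(R,t \right)} = \left(t + 15\right) R = \left(15 + t\right) R = R \left(15 + t\right)$)
$\left(-4585 + K{\left(144,o{\left(5,9 \right)} \right)}\right) + A{\left(-81,-153 \right)} = \left(-4585 + 144 \left(15 + 5\right)\right) - -459 = \left(-4585 + 144 \cdot 20\right) + 459 = \left(-4585 + 2880\right) + 459 = -1705 + 459 = -1246$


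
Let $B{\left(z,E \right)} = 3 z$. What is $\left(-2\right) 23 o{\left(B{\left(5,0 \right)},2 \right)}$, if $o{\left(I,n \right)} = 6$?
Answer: $-276$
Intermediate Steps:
$\left(-2\right) 23 o{\left(B{\left(5,0 \right)},2 \right)} = \left(-2\right) 23 \cdot 6 = \left(-46\right) 6 = -276$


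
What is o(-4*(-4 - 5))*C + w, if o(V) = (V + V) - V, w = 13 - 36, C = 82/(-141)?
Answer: -2065/47 ≈ -43.936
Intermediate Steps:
C = -82/141 (C = 82*(-1/141) = -82/141 ≈ -0.58156)
w = -23
o(V) = V (o(V) = 2*V - V = V)
o(-4*(-4 - 5))*C + w = -4*(-4 - 5)*(-82/141) - 23 = -4*(-9)*(-82/141) - 23 = 36*(-82/141) - 23 = -984/47 - 23 = -2065/47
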